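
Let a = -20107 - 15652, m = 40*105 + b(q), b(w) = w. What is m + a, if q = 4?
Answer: -31555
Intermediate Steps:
m = 4204 (m = 40*105 + 4 = 4200 + 4 = 4204)
a = -35759
m + a = 4204 - 35759 = -31555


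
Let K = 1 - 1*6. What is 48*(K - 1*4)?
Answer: -432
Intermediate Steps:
K = -5 (K = 1 - 6 = -5)
48*(K - 1*4) = 48*(-5 - 1*4) = 48*(-5 - 4) = 48*(-9) = -432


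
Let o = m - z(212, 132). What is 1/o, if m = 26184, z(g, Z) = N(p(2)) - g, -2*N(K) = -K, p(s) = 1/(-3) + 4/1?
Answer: 6/158365 ≈ 3.7887e-5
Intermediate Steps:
p(s) = 11/3 (p(s) = 1*(-1/3) + 4*1 = -1/3 + 4 = 11/3)
N(K) = K/2 (N(K) = -(-1)*K/2 = K/2)
z(g, Z) = 11/6 - g (z(g, Z) = (1/2)*(11/3) - g = 11/6 - g)
o = 158365/6 (o = 26184 - (11/6 - 1*212) = 26184 - (11/6 - 212) = 26184 - 1*(-1261/6) = 26184 + 1261/6 = 158365/6 ≈ 26394.)
1/o = 1/(158365/6) = 6/158365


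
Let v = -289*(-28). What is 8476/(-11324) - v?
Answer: -22910571/2831 ≈ -8092.8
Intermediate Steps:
v = 8092
8476/(-11324) - v = 8476/(-11324) - 1*8092 = 8476*(-1/11324) - 8092 = -2119/2831 - 8092 = -22910571/2831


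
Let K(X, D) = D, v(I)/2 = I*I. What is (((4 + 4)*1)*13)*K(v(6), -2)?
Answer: -208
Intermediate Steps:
v(I) = 2*I**2 (v(I) = 2*(I*I) = 2*I**2)
(((4 + 4)*1)*13)*K(v(6), -2) = (((4 + 4)*1)*13)*(-2) = ((8*1)*13)*(-2) = (8*13)*(-2) = 104*(-2) = -208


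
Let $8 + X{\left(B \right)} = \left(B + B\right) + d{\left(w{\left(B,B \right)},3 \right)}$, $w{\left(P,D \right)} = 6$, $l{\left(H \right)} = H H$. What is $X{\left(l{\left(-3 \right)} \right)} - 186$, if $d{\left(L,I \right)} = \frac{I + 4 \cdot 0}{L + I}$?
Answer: $- \frac{527}{3} \approx -175.67$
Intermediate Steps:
$l{\left(H \right)} = H^{2}$
$d{\left(L,I \right)} = \frac{I}{I + L}$ ($d{\left(L,I \right)} = \frac{I + 0}{I + L} = \frac{I}{I + L}$)
$X{\left(B \right)} = - \frac{23}{3} + 2 B$ ($X{\left(B \right)} = -8 + \left(\left(B + B\right) + \frac{3}{3 + 6}\right) = -8 + \left(2 B + \frac{3}{9}\right) = -8 + \left(2 B + 3 \cdot \frac{1}{9}\right) = -8 + \left(2 B + \frac{1}{3}\right) = -8 + \left(\frac{1}{3} + 2 B\right) = - \frac{23}{3} + 2 B$)
$X{\left(l{\left(-3 \right)} \right)} - 186 = \left(- \frac{23}{3} + 2 \left(-3\right)^{2}\right) - 186 = \left(- \frac{23}{3} + 2 \cdot 9\right) - 186 = \left(- \frac{23}{3} + 18\right) - 186 = \frac{31}{3} - 186 = - \frac{527}{3}$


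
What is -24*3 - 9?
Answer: -81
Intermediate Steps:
-24*3 - 9 = -12*6 - 9 = -72 - 9 = -81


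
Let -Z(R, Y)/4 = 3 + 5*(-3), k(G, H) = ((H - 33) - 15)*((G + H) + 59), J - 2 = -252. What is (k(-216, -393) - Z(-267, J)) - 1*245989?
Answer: -3487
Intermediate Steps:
J = -250 (J = 2 - 252 = -250)
k(G, H) = (-48 + H)*(59 + G + H) (k(G, H) = ((-33 + H) - 15)*(59 + G + H) = (-48 + H)*(59 + G + H))
Z(R, Y) = 48 (Z(R, Y) = -4*(3 + 5*(-3)) = -4*(3 - 15) = -4*(-12) = 48)
(k(-216, -393) - Z(-267, J)) - 1*245989 = ((-2832 + (-393)² - 48*(-216) + 11*(-393) - 216*(-393)) - 1*48) - 1*245989 = ((-2832 + 154449 + 10368 - 4323 + 84888) - 48) - 245989 = (242550 - 48) - 245989 = 242502 - 245989 = -3487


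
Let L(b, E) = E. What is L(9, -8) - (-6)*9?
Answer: 46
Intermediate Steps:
L(9, -8) - (-6)*9 = -8 - (-6)*9 = -8 - 6*(-9) = -8 + 54 = 46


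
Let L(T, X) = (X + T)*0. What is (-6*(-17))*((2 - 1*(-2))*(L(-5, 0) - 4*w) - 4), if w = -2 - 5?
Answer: 11016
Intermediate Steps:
w = -7
L(T, X) = 0 (L(T, X) = (T + X)*0 = 0)
(-6*(-17))*((2 - 1*(-2))*(L(-5, 0) - 4*w) - 4) = (-6*(-17))*((2 - 1*(-2))*(0 - 4*(-7)) - 4) = 102*((2 + 2)*(0 + 28) - 4) = 102*(4*28 - 4) = 102*(112 - 4) = 102*108 = 11016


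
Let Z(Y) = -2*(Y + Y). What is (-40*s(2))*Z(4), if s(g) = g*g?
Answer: 2560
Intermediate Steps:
Z(Y) = -4*Y
s(g) = g²
(-40*s(2))*Z(4) = (-40*2²)*(-4*4) = -40*4*(-16) = -160*(-16) = 2560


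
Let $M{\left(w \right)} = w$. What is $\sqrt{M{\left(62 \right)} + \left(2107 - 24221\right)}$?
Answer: $2 i \sqrt{5513} \approx 148.5 i$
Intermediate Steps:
$\sqrt{M{\left(62 \right)} + \left(2107 - 24221\right)} = \sqrt{62 + \left(2107 - 24221\right)} = \sqrt{62 - 22114} = \sqrt{-22052} = 2 i \sqrt{5513}$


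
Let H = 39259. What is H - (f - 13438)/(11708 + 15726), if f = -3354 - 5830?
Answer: 538527014/13717 ≈ 39260.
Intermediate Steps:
f = -9184
H - (f - 13438)/(11708 + 15726) = 39259 - (-9184 - 13438)/(11708 + 15726) = 39259 - (-22622)/27434 = 39259 - 1*(-11311/13717) = 39259 + 11311/13717 = 538527014/13717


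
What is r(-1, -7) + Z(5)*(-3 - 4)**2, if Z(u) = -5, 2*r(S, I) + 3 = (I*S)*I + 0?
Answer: -271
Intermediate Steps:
r(S, I) = -3/2 + S*I**2/2 (r(S, I) = -3/2 + ((I*S)*I + 0)/2 = -3/2 + (S*I**2 + 0)/2 = -3/2 + (S*I**2)/2 = -3/2 + S*I**2/2)
r(-1, -7) + Z(5)*(-3 - 4)**2 = (-3/2 + (1/2)*(-1)*(-7)**2) - 5*(-3 - 4)**2 = (-3/2 + (1/2)*(-1)*49) - 5*(-7)**2 = (-3/2 - 49/2) - 5*49 = -26 - 245 = -271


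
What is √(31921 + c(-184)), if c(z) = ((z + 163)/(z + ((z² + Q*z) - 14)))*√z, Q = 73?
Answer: √(362738784361 - 23597*I*√46)/3371 ≈ 178.66 - 3.9414e-5*I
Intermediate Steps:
c(z) = √z*(163 + z)/(-14 + z² + 74*z) (c(z) = ((z + 163)/(z + ((z² + 73*z) - 14)))*√z = ((163 + z)/(z + (-14 + z² + 73*z)))*√z = ((163 + z)/(-14 + z² + 74*z))*√z = √z*(163 + z)/(-14 + z² + 74*z))
√(31921 + c(-184)) = √(31921 + √(-184)*(163 - 184)/(-14 + (-184)² + 74*(-184))) = √(31921 + (2*I*√46)*(-21)/(-14 + 33856 - 13616)) = √(31921 + (2*I*√46)*(-21)/20226) = √(31921 + (2*I*√46)*(1/20226)*(-21)) = √(31921 - 7*I*√46/3371)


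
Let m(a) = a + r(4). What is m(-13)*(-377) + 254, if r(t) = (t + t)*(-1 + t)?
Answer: -3893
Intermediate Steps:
r(t) = 2*t*(-1 + t) (r(t) = (2*t)*(-1 + t) = 2*t*(-1 + t))
m(a) = 24 + a (m(a) = a + 2*4*(-1 + 4) = a + 2*4*3 = a + 24 = 24 + a)
m(-13)*(-377) + 254 = (24 - 13)*(-377) + 254 = 11*(-377) + 254 = -4147 + 254 = -3893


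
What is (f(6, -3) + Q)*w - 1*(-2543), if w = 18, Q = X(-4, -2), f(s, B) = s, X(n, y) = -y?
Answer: 2687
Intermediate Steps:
Q = 2 (Q = -1*(-2) = 2)
(f(6, -3) + Q)*w - 1*(-2543) = (6 + 2)*18 - 1*(-2543) = 8*18 + 2543 = 144 + 2543 = 2687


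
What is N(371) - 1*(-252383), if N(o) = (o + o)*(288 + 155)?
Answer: 581089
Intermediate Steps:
N(o) = 886*o (N(o) = (2*o)*443 = 886*o)
N(371) - 1*(-252383) = 886*371 - 1*(-252383) = 328706 + 252383 = 581089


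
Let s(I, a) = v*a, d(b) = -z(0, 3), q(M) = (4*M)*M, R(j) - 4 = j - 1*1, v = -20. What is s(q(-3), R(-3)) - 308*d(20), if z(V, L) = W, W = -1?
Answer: -308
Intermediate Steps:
z(V, L) = -1
R(j) = 3 + j (R(j) = 4 + (j - 1*1) = 4 + (j - 1) = 4 + (-1 + j) = 3 + j)
q(M) = 4*M**2
d(b) = 1 (d(b) = -1*(-1) = 1)
s(I, a) = -20*a
s(q(-3), R(-3)) - 308*d(20) = -20*(3 - 3) - 308*1 = -20*0 - 308 = 0 - 308 = -308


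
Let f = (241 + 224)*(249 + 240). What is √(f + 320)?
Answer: √227705 ≈ 477.18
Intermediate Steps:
f = 227385 (f = 465*489 = 227385)
√(f + 320) = √(227385 + 320) = √227705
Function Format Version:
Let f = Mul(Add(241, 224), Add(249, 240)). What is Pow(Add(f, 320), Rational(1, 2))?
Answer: Pow(227705, Rational(1, 2)) ≈ 477.18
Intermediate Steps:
f = 227385 (f = Mul(465, 489) = 227385)
Pow(Add(f, 320), Rational(1, 2)) = Pow(Add(227385, 320), Rational(1, 2)) = Pow(227705, Rational(1, 2))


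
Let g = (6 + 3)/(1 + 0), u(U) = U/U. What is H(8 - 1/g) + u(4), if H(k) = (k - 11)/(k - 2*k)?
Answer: 99/71 ≈ 1.3944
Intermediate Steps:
u(U) = 1
g = 9 (g = 9/1 = 9*1 = 9)
H(k) = -(-11 + k)/k (H(k) = (-11 + k)/((-k)) = (-11 + k)*(-1/k) = -(-11 + k)/k)
H(8 - 1/g) + u(4) = (11 - (8 - 1/9))/(8 - 1/9) + 1 = (11 - (8 - 1*⅑))/(8 - 1*⅑) + 1 = (11 - (8 - ⅑))/(8 - ⅑) + 1 = (11 - 1*71/9)/(71/9) + 1 = 9*(11 - 71/9)/71 + 1 = (9/71)*(28/9) + 1 = 28/71 + 1 = 99/71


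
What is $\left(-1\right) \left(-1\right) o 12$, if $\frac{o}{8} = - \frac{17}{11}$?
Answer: $- \frac{1632}{11} \approx -148.36$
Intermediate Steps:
$o = - \frac{136}{11}$ ($o = 8 \left(- \frac{17}{11}\right) = - \frac{136}{11} \approx -12.364$)
$\left(-1\right) \left(-1\right) o 12 = \left(-1\right) \left(-1\right) \left(- \frac{136}{11}\right) 12 = 1 \left(- \frac{136}{11}\right) 12 = \left(- \frac{136}{11}\right) 12 = - \frac{1632}{11}$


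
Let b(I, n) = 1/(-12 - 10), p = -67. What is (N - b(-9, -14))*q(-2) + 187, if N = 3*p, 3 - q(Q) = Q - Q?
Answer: -9149/22 ≈ -415.86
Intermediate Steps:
q(Q) = 3 (q(Q) = 3 - (Q - Q) = 3 - 1*0 = 3 + 0 = 3)
b(I, n) = -1/22 (b(I, n) = 1/(-22) = -1/22)
N = -201 (N = 3*(-67) = -201)
(N - b(-9, -14))*q(-2) + 187 = (-201 - 1*(-1/22))*3 + 187 = (-201 + 1/22)*3 + 187 = -4421/22*3 + 187 = -13263/22 + 187 = -9149/22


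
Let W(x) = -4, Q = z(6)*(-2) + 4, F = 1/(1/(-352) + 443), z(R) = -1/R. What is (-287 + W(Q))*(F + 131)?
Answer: -5944500567/155935 ≈ -38122.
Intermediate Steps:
F = 352/155935 (F = 1/(-1/352 + 443) = 1/(155935/352) = 352/155935 ≈ 0.0022574)
Q = 13/3 (Q = -1/6*(-2) + 4 = -1*⅙*(-2) + 4 = -⅙*(-2) + 4 = ⅓ + 4 = 13/3 ≈ 4.3333)
(-287 + W(Q))*(F + 131) = (-287 - 4)*(352/155935 + 131) = -291*20427837/155935 = -5944500567/155935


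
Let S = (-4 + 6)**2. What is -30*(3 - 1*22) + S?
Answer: 574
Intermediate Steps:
S = 4 (S = 2**2 = 4)
-30*(3 - 1*22) + S = -30*(3 - 1*22) + 4 = -30*(3 - 22) + 4 = -30*(-19) + 4 = 570 + 4 = 574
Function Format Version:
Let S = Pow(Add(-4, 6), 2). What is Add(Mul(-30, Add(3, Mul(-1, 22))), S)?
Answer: 574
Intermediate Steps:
S = 4 (S = Pow(2, 2) = 4)
Add(Mul(-30, Add(3, Mul(-1, 22))), S) = Add(Mul(-30, Add(3, Mul(-1, 22))), 4) = Add(Mul(-30, Add(3, -22)), 4) = Add(Mul(-30, -19), 4) = Add(570, 4) = 574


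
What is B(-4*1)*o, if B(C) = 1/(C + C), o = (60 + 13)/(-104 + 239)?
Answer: -73/1080 ≈ -0.067593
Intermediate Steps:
o = 73/135 ≈ 0.54074
B(C) = 1/(2*C)
B(-4*1)*o = (1/(2*((-4*1))))*(73/135) = ((½)/(-4))*(73/135) = ((½)*(-¼))*(73/135) = -⅛*73/135 = -73/1080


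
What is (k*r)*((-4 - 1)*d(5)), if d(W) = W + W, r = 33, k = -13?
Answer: 21450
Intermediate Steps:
d(W) = 2*W
(k*r)*((-4 - 1)*d(5)) = (-13*33)*((-4 - 1)*(2*5)) = -(-2145)*10 = -429*(-50) = 21450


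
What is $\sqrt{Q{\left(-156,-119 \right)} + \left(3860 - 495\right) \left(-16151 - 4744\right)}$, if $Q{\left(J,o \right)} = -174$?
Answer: $i \sqrt{70311849} \approx 8385.2 i$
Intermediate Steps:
$\sqrt{Q{\left(-156,-119 \right)} + \left(3860 - 495\right) \left(-16151 - 4744\right)} = \sqrt{-174 + \left(3860 - 495\right) \left(-16151 - 4744\right)} = \sqrt{-174 + 3365 \left(-20895\right)} = \sqrt{-174 - 70311675} = \sqrt{-70311849} = i \sqrt{70311849}$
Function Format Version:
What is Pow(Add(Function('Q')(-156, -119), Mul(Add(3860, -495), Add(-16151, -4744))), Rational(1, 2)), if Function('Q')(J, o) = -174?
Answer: Mul(I, Pow(70311849, Rational(1, 2))) ≈ Mul(8385.2, I)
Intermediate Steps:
Pow(Add(Function('Q')(-156, -119), Mul(Add(3860, -495), Add(-16151, -4744))), Rational(1, 2)) = Pow(Add(-174, Mul(Add(3860, -495), Add(-16151, -4744))), Rational(1, 2)) = Pow(Add(-174, Mul(3365, -20895)), Rational(1, 2)) = Pow(Add(-174, -70311675), Rational(1, 2)) = Pow(-70311849, Rational(1, 2)) = Mul(I, Pow(70311849, Rational(1, 2)))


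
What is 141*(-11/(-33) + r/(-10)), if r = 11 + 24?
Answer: -893/2 ≈ -446.50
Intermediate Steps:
r = 35
141*(-11/(-33) + r/(-10)) = 141*(-11/(-33) + 35/(-10)) = 141*(-11*(-1/33) + 35*(-⅒)) = 141*(⅓ - 7/2) = 141*(-19/6) = -893/2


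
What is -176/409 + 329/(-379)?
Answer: -201265/155011 ≈ -1.2984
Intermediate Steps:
-176/409 + 329/(-379) = -176*1/409 + 329*(-1/379) = -176/409 - 329/379 = -201265/155011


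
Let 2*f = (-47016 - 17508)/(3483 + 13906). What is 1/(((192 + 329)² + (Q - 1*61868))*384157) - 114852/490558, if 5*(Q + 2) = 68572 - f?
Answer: -85655050149718123255/365851444410525979219 ≈ -0.23413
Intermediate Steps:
f = -32262/17389 (f = ((-47016 - 17508)/(3483 + 13906))/2 = (-64524/17389)/2 = (-64524*1/17389)/2 = (½)*(-64524/17389) = -32262/17389 ≈ -1.8553)
Q = 238451376/17389 (Q = -2 + (68572 - 1*(-32262/17389))/5 = -2 + (68572 + 32262/17389)/5 = -2 + (⅕)*(1192430770/17389) = -2 + 238486154/17389 = 238451376/17389 ≈ 13713.)
1/(((192 + 329)² + (Q - 1*61868))*384157) - 114852/490558 = 1/(((192 + 329)² + (238451376/17389 - 1*61868))*384157) - 114852/490558 = (1/384157)/(521² + (238451376/17389 - 61868)) - 114852*1/490558 = (1/384157)/(271441 - 837371276/17389) - 57426/245279 = (1/384157)/(3882716273/17389) - 57426/245279 = (17389/3882716273)*(1/384157) - 57426/245279 = 17389/1491572635286861 - 57426/245279 = -85655050149718123255/365851444410525979219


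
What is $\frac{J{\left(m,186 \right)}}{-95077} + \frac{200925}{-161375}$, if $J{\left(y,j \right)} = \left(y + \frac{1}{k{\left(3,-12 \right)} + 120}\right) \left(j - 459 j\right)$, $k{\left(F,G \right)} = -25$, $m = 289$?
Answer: $\frac{96936432507}{376152215} \approx 257.71$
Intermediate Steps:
$J{\left(y,j \right)} = - 458 j \left(\frac{1}{95} + y\right)$ ($J{\left(y,j \right)} = \left(y + \frac{1}{-25 + 120}\right) \left(j - 459 j\right) = \left(y + \frac{1}{95}\right) \left(- 458 j\right) = \left(\frac{1}{95} + y\right) \left(- 458 j\right) = - 458 j \left(\frac{1}{95} + y\right)$)
$\frac{J{\left(m,186 \right)}}{-95077} + \frac{200925}{-161375} = \frac{\left(- \frac{458}{95}\right) 186 \left(1 + 95 \cdot 289\right)}{-95077} + \frac{200925}{-161375} = \left(- \frac{458}{95}\right) 186 \left(1 + 27455\right) \left(- \frac{1}{95077}\right) + 200925 \left(- \frac{1}{161375}\right) = \left(- \frac{458}{95}\right) 186 \cdot 27456 \left(- \frac{1}{95077}\right) - \frac{8037}{6455} = \left(- \frac{2338921728}{95}\right) \left(- \frac{1}{95077}\right) - \frac{8037}{6455} = \frac{75449088}{291365} - \frac{8037}{6455} = \frac{96936432507}{376152215}$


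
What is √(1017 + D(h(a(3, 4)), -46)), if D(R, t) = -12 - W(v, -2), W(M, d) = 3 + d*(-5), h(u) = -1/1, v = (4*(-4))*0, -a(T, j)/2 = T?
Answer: 4*√62 ≈ 31.496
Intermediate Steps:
a(T, j) = -2*T
v = 0 (v = -16*0 = 0)
h(u) = -1 (h(u) = -1*1 = -1)
W(M, d) = 3 - 5*d
D(R, t) = -25 (D(R, t) = -12 - (3 - 5*(-2)) = -12 - (3 + 10) = -12 - 1*13 = -12 - 13 = -25)
√(1017 + D(h(a(3, 4)), -46)) = √(1017 - 25) = √992 = 4*√62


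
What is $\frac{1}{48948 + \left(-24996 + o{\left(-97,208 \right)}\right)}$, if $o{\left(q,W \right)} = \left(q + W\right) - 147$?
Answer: $\frac{1}{23916} \approx 4.1813 \cdot 10^{-5}$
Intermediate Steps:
$o{\left(q,W \right)} = -147 + W + q$ ($o{\left(q,W \right)} = \left(W + q\right) - 147 = -147 + W + q$)
$\frac{1}{48948 + \left(-24996 + o{\left(-97,208 \right)}\right)} = \frac{1}{48948 - 25032} = \frac{1}{23916}$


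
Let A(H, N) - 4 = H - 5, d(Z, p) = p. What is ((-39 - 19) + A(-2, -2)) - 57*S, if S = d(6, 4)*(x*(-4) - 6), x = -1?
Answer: 395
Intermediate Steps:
A(H, N) = -1 + H (A(H, N) = 4 + (H - 5) = 4 + (-5 + H) = -1 + H)
S = -8 (S = 4*(-1*(-4) - 6) = 4*(4 - 6) = 4*(-2) = -8)
((-39 - 19) + A(-2, -2)) - 57*S = ((-39 - 19) + (-1 - 2)) - 57*(-8) = (-58 - 3) + 456 = -61 + 456 = 395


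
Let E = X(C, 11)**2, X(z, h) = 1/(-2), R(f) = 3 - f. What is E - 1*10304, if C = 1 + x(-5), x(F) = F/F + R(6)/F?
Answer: -41215/4 ≈ -10304.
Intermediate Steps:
x(F) = 1 - 3/F (x(F) = F/F + (3 - 1*6)/F = 1 + (3 - 6)/F = 1 - 3/F)
C = 13/5 (C = 1 + (-3 - 5)/(-5) = 1 - 1/5*(-8) = 1 + 8/5 = 13/5 ≈ 2.6000)
X(z, h) = -1/2
E = 1/4 (E = (-1/2)**2 = 1/4 ≈ 0.25000)
E - 1*10304 = 1/4 - 1*10304 = 1/4 - 10304 = -41215/4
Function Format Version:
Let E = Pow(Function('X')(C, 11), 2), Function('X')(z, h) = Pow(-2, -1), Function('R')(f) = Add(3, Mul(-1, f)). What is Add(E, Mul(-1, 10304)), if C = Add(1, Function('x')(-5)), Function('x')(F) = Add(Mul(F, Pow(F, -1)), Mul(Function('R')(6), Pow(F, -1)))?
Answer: Rational(-41215, 4) ≈ -10304.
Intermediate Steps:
Function('x')(F) = Add(1, Mul(-3, Pow(F, -1))) (Function('x')(F) = Add(Mul(F, Pow(F, -1)), Mul(Add(3, Mul(-1, 6)), Pow(F, -1))) = Add(1, Mul(Add(3, -6), Pow(F, -1))) = Add(1, Mul(-3, Pow(F, -1))))
C = Rational(13, 5) (C = Add(1, Mul(Pow(-5, -1), Add(-3, -5))) = Add(1, Mul(Rational(-1, 5), -8)) = Add(1, Rational(8, 5)) = Rational(13, 5) ≈ 2.6000)
Function('X')(z, h) = Rational(-1, 2)
E = Rational(1, 4) (E = Pow(Rational(-1, 2), 2) = Rational(1, 4) ≈ 0.25000)
Add(E, Mul(-1, 10304)) = Add(Rational(1, 4), Mul(-1, 10304)) = Add(Rational(1, 4), -10304) = Rational(-41215, 4)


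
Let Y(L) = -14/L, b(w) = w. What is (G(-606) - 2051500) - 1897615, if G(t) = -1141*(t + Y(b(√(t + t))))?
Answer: -3257669 - 7987*I*√303/303 ≈ -3.2577e+6 - 458.84*I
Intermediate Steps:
G(t) = -1141*t + 7987*√2/√t (G(t) = -1141*(t - 14/√(t + t)) = -1141*(t - 14*√2/(2*√t)) = -1141*(t - 7*√2/√t) = -1141*t + 7987*√2/√t)
(G(-606) - 2051500) - 1897615 = ((-1141*(-606) + 7987*√2/√(-606)) - 2051500) - 1897615 = ((691446 + 7987*√2*(-I*√606/606)) - 2051500) - 1897615 = ((691446 - 7987*I*√303/303) - 2051500) - 1897615 = (-1360054 - 7987*I*√303/303) - 1897615 = -3257669 - 7987*I*√303/303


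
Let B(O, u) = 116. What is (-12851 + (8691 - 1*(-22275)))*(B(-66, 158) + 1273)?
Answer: 25161735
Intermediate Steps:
(-12851 + (8691 - 1*(-22275)))*(B(-66, 158) + 1273) = (-12851 + (8691 - 1*(-22275)))*(116 + 1273) = (-12851 + (8691 + 22275))*1389 = (-12851 + 30966)*1389 = 18115*1389 = 25161735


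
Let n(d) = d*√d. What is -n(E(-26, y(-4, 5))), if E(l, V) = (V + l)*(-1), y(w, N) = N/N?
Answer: -125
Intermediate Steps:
y(w, N) = 1
E(l, V) = -V - l
n(d) = d^(3/2)
-n(E(-26, y(-4, 5))) = -(-1*1 - 1*(-26))^(3/2) = -(-1 + 26)^(3/2) = -25^(3/2) = -1*125 = -125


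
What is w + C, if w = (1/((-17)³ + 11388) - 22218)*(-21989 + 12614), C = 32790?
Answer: 53956573485/259 ≈ 2.0833e+8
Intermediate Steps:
w = 53948080875/259 (w = (1/(-4913 + 11388) - 22218)*(-9375) = (1/6475 - 22218)*(-9375) = -143861549/6475*(-9375) = 53948080875/259 ≈ 2.0829e+8)
w + C = 53948080875/259 + 32790 = 53956573485/259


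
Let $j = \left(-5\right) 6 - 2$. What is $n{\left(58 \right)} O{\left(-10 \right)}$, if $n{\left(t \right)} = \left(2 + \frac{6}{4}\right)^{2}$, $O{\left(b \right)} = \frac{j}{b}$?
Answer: $\frac{196}{5} \approx 39.2$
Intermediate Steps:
$j = -32$ ($j = -30 - 2 = -32$)
$O{\left(b \right)} = - \frac{32}{b}$
$n{\left(t \right)} = \frac{49}{4}$ ($n{\left(t \right)} = \left(2 + 6 \cdot \frac{1}{4}\right)^{2} = \left(2 + \frac{3}{2}\right)^{2} = \left(\frac{7}{2}\right)^{2} = \frac{49}{4}$)
$n{\left(58 \right)} O{\left(-10 \right)} = \frac{49 \left(- \frac{32}{-10}\right)}{4} = \frac{49 \left(\left(-32\right) \left(- \frac{1}{10}\right)\right)}{4} = \frac{49}{4} \cdot \frac{16}{5} = \frac{196}{5}$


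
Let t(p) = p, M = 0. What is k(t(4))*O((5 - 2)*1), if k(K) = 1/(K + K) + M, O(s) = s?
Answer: 3/8 ≈ 0.37500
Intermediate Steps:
k(K) = 1/(2*K) (k(K) = 1/(K + K) + 0 = 1/(2*K) + 0 = 1/(2*K))
k(t(4))*O((5 - 2)*1) = ((1/2)/4)*((5 - 2)*1) = ((1/2)*(1/4))*(3*1) = (1/8)*3 = 3/8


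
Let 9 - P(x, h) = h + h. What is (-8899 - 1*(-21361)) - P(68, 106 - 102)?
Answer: 12461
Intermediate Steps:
P(x, h) = 9 - 2*h (P(x, h) = 9 - (h + h) = 9 - 2*h)
(-8899 - 1*(-21361)) - P(68, 106 - 102) = (-8899 - 1*(-21361)) - (9 - 2*(106 - 102)) = (-8899 + 21361) - (9 - 2*4) = 12462 - (9 - 8) = 12462 - 1*1 = 12462 - 1 = 12461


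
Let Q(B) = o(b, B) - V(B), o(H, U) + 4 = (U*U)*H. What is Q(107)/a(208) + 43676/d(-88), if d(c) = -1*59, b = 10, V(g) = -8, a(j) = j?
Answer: -1164731/6136 ≈ -189.82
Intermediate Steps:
o(H, U) = -4 + H*U² (o(H, U) = -4 + (U*U)*H = -4 + U²*H = -4 + H*U²)
Q(B) = 4 + 10*B² (Q(B) = (-4 + 10*B²) - 1*(-8) = (-4 + 10*B²) + 8 = 4 + 10*B²)
d(c) = -59
Q(107)/a(208) + 43676/d(-88) = (4 + 10*107²)/208 + 43676/(-59) = (4 + 10*11449)*(1/208) + 43676*(-1/59) = (4 + 114490)*(1/208) - 43676/59 = 114494*(1/208) - 43676/59 = 57247/104 - 43676/59 = -1164731/6136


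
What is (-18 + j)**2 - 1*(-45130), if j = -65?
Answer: 52019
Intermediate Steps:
(-18 + j)**2 - 1*(-45130) = (-18 - 65)**2 - 1*(-45130) = (-83)**2 + 45130 = 6889 + 45130 = 52019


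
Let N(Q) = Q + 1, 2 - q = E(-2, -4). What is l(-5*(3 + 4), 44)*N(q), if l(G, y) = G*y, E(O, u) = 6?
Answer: 4620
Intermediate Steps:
q = -4 (q = 2 - 1*6 = 2 - 6 = -4)
N(Q) = 1 + Q
l(-5*(3 + 4), 44)*N(q) = (-5*(3 + 4)*44)*(1 - 4) = (-5*7*44)*(-3) = -35*44*(-3) = -1540*(-3) = 4620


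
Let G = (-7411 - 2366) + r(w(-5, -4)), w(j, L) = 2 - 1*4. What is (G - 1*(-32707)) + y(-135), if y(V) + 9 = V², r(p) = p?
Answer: 41144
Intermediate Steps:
w(j, L) = -2 (w(j, L) = 2 - 4 = -2)
y(V) = -9 + V²
G = -9779 (G = (-7411 - 2366) - 2 = -9777 - 2 = -9779)
(G - 1*(-32707)) + y(-135) = (-9779 - 1*(-32707)) + (-9 + (-135)²) = (-9779 + 32707) + (-9 + 18225) = 22928 + 18216 = 41144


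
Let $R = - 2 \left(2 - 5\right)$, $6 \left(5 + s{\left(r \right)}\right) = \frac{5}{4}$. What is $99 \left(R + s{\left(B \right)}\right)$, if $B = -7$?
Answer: $\frac{957}{8} \approx 119.63$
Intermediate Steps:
$s{\left(r \right)} = - \frac{115}{24}$ ($s{\left(r \right)} = -5 + \frac{5 \cdot \frac{1}{4}}{6} = -5 + \frac{1}{6} \cdot \frac{5}{4} = -5 + \frac{5}{24} = - \frac{115}{24}$)
$R = 6$ ($R = \left(-2\right) \left(-3\right) = 6$)
$99 \left(R + s{\left(B \right)}\right) = 99 \left(6 - \frac{115}{24}\right) = 99 \cdot \frac{29}{24} = \frac{957}{8}$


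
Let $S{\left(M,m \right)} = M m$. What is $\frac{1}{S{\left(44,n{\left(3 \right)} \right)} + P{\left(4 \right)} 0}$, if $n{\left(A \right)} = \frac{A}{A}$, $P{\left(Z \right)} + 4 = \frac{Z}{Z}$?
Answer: $\frac{1}{44} \approx 0.022727$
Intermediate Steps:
$P{\left(Z \right)} = -3$ ($P{\left(Z \right)} = -4 + \frac{Z}{Z} = -4 + 1 = -3$)
$n{\left(A \right)} = 1$
$\frac{1}{S{\left(44,n{\left(3 \right)} \right)} + P{\left(4 \right)} 0} = \frac{1}{44 \cdot 1 - 0} = \frac{1}{44 + 0} = \frac{1}{44}$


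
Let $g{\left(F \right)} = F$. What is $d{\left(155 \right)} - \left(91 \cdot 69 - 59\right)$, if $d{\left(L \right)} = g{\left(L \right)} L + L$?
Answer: $17960$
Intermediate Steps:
$d{\left(L \right)} = L + L^{2}$ ($d{\left(L \right)} = L L + L = L^{2} + L = L + L^{2}$)
$d{\left(155 \right)} - \left(91 \cdot 69 - 59\right) = 155 \left(1 + 155\right) - \left(91 \cdot 69 - 59\right) = 155 \cdot 156 - \left(6279 - 59\right) = 24180 - 6220 = 17960$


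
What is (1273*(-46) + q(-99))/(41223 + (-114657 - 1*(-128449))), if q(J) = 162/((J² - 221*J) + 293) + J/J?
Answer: -1872242799/1758994595 ≈ -1.0644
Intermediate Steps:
q(J) = 1 + 162/(293 + J² - 221*J) (q(J) = 162/(293 + J² - 221*J) + 1 = 1 + 162/(293 + J² - 221*J))
(1273*(-46) + q(-99))/(41223 + (-114657 - 1*(-128449))) = (1273*(-46) + (455 + (-99)² - 221*(-99))/(293 + (-99)² - 221*(-99)))/(41223 + (-114657 - 1*(-128449))) = (-58558 + (455 + 9801 + 21879)/(293 + 9801 + 21879))/(41223 + (-114657 + 128449)) = (-58558 + 32135/31973)/(41223 + 13792) = (-58558 + (1/31973)*32135)/55015 = (-58558 + 32135/31973)*(1/55015) = -1872242799/31973*1/55015 = -1872242799/1758994595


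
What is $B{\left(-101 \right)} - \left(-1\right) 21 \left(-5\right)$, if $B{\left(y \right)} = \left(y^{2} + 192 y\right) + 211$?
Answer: $-9085$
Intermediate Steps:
$B{\left(y \right)} = 211 + y^{2} + 192 y$
$B{\left(-101 \right)} - \left(-1\right) 21 \left(-5\right) = \left(211 + \left(-101\right)^{2} + 192 \left(-101\right)\right) - \left(-1\right) 21 \left(-5\right) = \left(211 + 10201 - 19392\right) - \left(-21\right) \left(-5\right) = -8980 - 105 = -9085$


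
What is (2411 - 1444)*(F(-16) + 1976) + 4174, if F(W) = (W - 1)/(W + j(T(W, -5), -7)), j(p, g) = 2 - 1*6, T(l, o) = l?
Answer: 38315759/20 ≈ 1.9158e+6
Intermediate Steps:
j(p, g) = -4 (j(p, g) = 2 - 6 = -4)
F(W) = (-1 + W)/(-4 + W) (F(W) = (W - 1)/(W - 4) = (-1 + W)/(-4 + W))
(2411 - 1444)*(F(-16) + 1976) + 4174 = (2411 - 1444)*((-1 - 16)/(-4 - 16) + 1976) + 4174 = 967*(-17/(-20) + 1976) + 4174 = 967*(-1/20*(-17) + 1976) + 4174 = 967*(17/20 + 1976) + 4174 = 967*(39537/20) + 4174 = 38232279/20 + 4174 = 38315759/20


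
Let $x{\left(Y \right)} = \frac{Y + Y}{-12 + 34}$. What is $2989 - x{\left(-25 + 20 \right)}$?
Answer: $\frac{32884}{11} \approx 2989.5$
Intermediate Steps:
$x{\left(Y \right)} = \frac{Y}{11}$ ($x{\left(Y \right)} = \frac{2 Y}{22} = 2 Y \frac{1}{22} = \frac{Y}{11}$)
$2989 - x{\left(-25 + 20 \right)} = 2989 - \frac{-25 + 20}{11} = 2989 - \frac{1}{11} \left(-5\right) = 2989 - - \frac{5}{11} = 2989 + \frac{5}{11} = \frac{32884}{11}$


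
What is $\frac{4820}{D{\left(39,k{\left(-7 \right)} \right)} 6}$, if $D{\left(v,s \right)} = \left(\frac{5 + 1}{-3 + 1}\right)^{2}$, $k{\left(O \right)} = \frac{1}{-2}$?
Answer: $\frac{2410}{27} \approx 89.259$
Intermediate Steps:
$k{\left(O \right)} = - \frac{1}{2}$
$D{\left(v,s \right)} = 9$ ($D{\left(v,s \right)} = \left(\frac{6}{-2}\right)^{2} = \left(6 \left(- \frac{1}{2}\right)\right)^{2} = \left(-3\right)^{2} = 9$)
$\frac{4820}{D{\left(39,k{\left(-7 \right)} \right)} 6} = \frac{4820}{9 \cdot 6} = \frac{4820}{54} = 4820 \cdot \frac{1}{54} = \frac{2410}{27}$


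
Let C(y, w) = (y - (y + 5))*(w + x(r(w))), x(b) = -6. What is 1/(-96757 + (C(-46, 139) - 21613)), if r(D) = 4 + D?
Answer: -1/119035 ≈ -8.4009e-6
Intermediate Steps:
C(y, w) = 30 - 5*w (C(y, w) = (y - (y + 5))*(w - 6) = (y - (5 + y))*(-6 + w) = (y + (-5 - y))*(-6 + w) = -5*(-6 + w) = 30 - 5*w)
1/(-96757 + (C(-46, 139) - 21613)) = 1/(-96757 + ((30 - 5*139) - 21613)) = 1/(-96757 + ((30 - 695) - 21613)) = 1/(-96757 + (-665 - 21613)) = 1/(-96757 - 22278) = 1/(-119035) = -1/119035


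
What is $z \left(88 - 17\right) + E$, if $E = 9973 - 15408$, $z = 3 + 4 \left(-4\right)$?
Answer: $-6358$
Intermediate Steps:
$z = -13$ ($z = 3 - 16 = -13$)
$E = -5435$
$z \left(88 - 17\right) + E = - 13 \left(88 - 17\right) - 5435 = \left(-13\right) 71 - 5435 = -923 - 5435 = -6358$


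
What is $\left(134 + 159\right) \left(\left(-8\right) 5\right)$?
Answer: $-11720$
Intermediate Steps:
$\left(134 + 159\right) \left(\left(-8\right) 5\right) = 293 \left(-40\right) = -11720$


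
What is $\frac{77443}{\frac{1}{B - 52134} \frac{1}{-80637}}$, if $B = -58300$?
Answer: $689635061706894$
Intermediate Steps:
$\frac{77443}{\frac{1}{B - 52134} \frac{1}{-80637}} = \frac{77443}{\frac{1}{-58300 - 52134} \frac{1}{-80637}} = \frac{77443}{\frac{1}{-110434} \left(- \frac{1}{80637}\right)} = \frac{77443}{\left(- \frac{1}{110434}\right) \left(- \frac{1}{80637}\right)} = 77443 \frac{1}{\frac{1}{8905066458}} = 77443 \cdot 8905066458 = 689635061706894$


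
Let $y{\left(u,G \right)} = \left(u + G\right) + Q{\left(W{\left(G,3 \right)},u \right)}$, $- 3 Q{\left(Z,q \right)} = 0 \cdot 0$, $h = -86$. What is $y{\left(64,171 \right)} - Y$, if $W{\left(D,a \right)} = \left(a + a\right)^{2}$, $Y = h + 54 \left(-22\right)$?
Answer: $1509$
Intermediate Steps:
$Y = -1274$ ($Y = -86 + 54 \left(-22\right) = -86 - 1188 = -1274$)
$W{\left(D,a \right)} = 4 a^{2}$ ($W{\left(D,a \right)} = \left(2 a\right)^{2} = 4 a^{2}$)
$Q{\left(Z,q \right)} = 0$ ($Q{\left(Z,q \right)} = - \frac{0 \cdot 0}{3} = \left(- \frac{1}{3}\right) 0 = 0$)
$y{\left(u,G \right)} = G + u$ ($y{\left(u,G \right)} = \left(u + G\right) + 0 = \left(G + u\right) + 0 = G + u$)
$y{\left(64,171 \right)} - Y = \left(171 + 64\right) - -1274 = 235 + 1274 = 1509$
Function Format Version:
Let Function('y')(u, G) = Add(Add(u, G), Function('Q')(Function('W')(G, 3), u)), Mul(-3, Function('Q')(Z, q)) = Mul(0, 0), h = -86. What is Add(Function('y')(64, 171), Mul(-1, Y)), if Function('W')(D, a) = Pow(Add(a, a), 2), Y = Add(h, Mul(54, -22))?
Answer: 1509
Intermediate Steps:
Y = -1274 (Y = Add(-86, Mul(54, -22)) = Add(-86, -1188) = -1274)
Function('W')(D, a) = Mul(4, Pow(a, 2)) (Function('W')(D, a) = Pow(Mul(2, a), 2) = Mul(4, Pow(a, 2)))
Function('Q')(Z, q) = 0 (Function('Q')(Z, q) = Mul(Rational(-1, 3), Mul(0, 0)) = Mul(Rational(-1, 3), 0) = 0)
Function('y')(u, G) = Add(G, u) (Function('y')(u, G) = Add(Add(u, G), 0) = Add(Add(G, u), 0) = Add(G, u))
Add(Function('y')(64, 171), Mul(-1, Y)) = Add(Add(171, 64), Mul(-1, -1274)) = Add(235, 1274) = 1509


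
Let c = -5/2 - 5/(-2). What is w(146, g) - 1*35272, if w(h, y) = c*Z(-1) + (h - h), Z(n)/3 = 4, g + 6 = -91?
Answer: -35272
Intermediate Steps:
g = -97 (g = -6 - 91 = -97)
c = 0 (c = -5*1/2 - 5*(-1/2) = -5/2 + 5/2 = 0)
Z(n) = 12 (Z(n) = 3*4 = 12)
w(h, y) = 0 (w(h, y) = 0*12 + (h - h) = 0 + 0 = 0)
w(146, g) - 1*35272 = 0 - 1*35272 = 0 - 35272 = -35272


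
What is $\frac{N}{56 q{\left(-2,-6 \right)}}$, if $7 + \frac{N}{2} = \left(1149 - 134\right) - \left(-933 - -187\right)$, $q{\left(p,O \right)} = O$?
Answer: $- \frac{877}{84} \approx -10.44$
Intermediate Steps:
$N = 3508$ ($N = -14 + 2 \left(\left(1149 - 134\right) - \left(-933 - -187\right)\right) = -14 + 2 \left(\left(1149 - 134\right) - \left(-933 + 187\right)\right) = -14 + 2 \left(1015 - -746\right) = -14 + 2 \left(1015 + 746\right) = -14 + 2 \cdot 1761 = -14 + 3522 = 3508$)
$\frac{N}{56 q{\left(-2,-6 \right)}} = \frac{3508}{56 \left(-6\right)} = \frac{3508}{-336} = 3508 \left(- \frac{1}{336}\right) = - \frac{877}{84}$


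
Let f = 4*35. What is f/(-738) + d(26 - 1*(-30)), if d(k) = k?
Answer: 20594/369 ≈ 55.810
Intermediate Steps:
f = 140
f/(-738) + d(26 - 1*(-30)) = 140/(-738) + (26 - 1*(-30)) = 140*(-1/738) + (26 + 30) = -70/369 + 56 = 20594/369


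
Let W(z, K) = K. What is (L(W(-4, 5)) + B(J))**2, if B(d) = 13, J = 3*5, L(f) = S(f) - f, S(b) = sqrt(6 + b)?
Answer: (8 + sqrt(11))**2 ≈ 128.07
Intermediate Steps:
L(f) = sqrt(6 + f) - f
J = 15
(L(W(-4, 5)) + B(J))**2 = ((sqrt(6 + 5) - 1*5) + 13)**2 = ((sqrt(11) - 5) + 13)**2 = ((-5 + sqrt(11)) + 13)**2 = (8 + sqrt(11))**2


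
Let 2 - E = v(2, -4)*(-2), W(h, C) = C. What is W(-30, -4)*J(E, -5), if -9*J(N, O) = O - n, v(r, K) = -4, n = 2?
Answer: -28/9 ≈ -3.1111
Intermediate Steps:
E = -6 (E = 2 - (-4)*(-2) = 2 - 1*8 = 2 - 8 = -6)
J(N, O) = 2/9 - O/9 (J(N, O) = -(O - 1*2)/9 = -(O - 2)/9 = -(-2 + O)/9 = 2/9 - O/9)
W(-30, -4)*J(E, -5) = -4*(2/9 - ⅑*(-5)) = -4*(2/9 + 5/9) = -4*7/9 = -28/9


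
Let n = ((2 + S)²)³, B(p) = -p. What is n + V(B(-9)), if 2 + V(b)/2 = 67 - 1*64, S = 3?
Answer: 15627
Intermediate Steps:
V(b) = 2 (V(b) = -4 + 2*(67 - 1*64) = -4 + 2*(67 - 64) = -4 + 2*3 = -4 + 6 = 2)
n = 15625 (n = ((2 + 3)²)³ = (5²)³ = 25³ = 15625)
n + V(B(-9)) = 15625 + 2 = 15627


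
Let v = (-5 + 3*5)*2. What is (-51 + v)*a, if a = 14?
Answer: -434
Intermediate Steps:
v = 20 (v = (-5 + 15)*2 = 10*2 = 20)
(-51 + v)*a = (-51 + 20)*14 = -31*14 = -434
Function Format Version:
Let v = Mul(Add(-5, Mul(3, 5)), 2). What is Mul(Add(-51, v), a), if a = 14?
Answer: -434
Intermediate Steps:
v = 20 (v = Mul(Add(-5, 15), 2) = Mul(10, 2) = 20)
Mul(Add(-51, v), a) = Mul(Add(-51, 20), 14) = Mul(-31, 14) = -434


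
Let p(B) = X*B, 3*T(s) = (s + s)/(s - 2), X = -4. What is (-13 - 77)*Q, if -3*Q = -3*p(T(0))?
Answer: 0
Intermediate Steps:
T(s) = 2*s/(3*(-2 + s)) (T(s) = ((s + s)/(s - 2))/3 = ((2*s)/(-2 + s))/3 = (2*s/(-2 + s))/3 = 2*s/(3*(-2 + s)))
p(B) = -4*B
Q = 0 (Q = -(-1)*(-8*0/(3*(-2 + 0))) = -(-1)*(-8*0/(3*(-2))) = -(-1)*(-8*0*(-1)/(3*2)) = -(-1)*(-4*0) = -(-1)*0 = -⅓*0 = 0)
(-13 - 77)*Q = (-13 - 77)*0 = -90*0 = 0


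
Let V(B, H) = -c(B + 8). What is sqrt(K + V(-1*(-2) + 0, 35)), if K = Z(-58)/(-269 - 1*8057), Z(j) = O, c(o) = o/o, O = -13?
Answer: I*sqrt(69214038)/8326 ≈ 0.99922*I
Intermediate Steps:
c(o) = 1
Z(j) = -13
K = 13/8326 (K = -13/(-269 - 1*8057) = -13/(-269 - 8057) = -13/(-8326) = -13*(-1/8326) = 13/8326 ≈ 0.0015614)
V(B, H) = -1 (V(B, H) = -1*1 = -1)
sqrt(K + V(-1*(-2) + 0, 35)) = sqrt(13/8326 - 1) = sqrt(-8313/8326) = I*sqrt(69214038)/8326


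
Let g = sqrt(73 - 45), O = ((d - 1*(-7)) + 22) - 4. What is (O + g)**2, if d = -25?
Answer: 28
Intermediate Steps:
O = 0 (O = ((-25 - 1*(-7)) + 22) - 4 = ((-25 + 7) + 22) - 4 = (-18 + 22) - 4 = 4 - 4 = 0)
g = 2*sqrt(7) (g = sqrt(28) = 2*sqrt(7) ≈ 5.2915)
(O + g)**2 = (0 + 2*sqrt(7))**2 = (2*sqrt(7))**2 = 28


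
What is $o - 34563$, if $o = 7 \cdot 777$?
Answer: $-29124$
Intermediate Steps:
$o = 5439$
$o - 34563 = 5439 - 34563 = -29124$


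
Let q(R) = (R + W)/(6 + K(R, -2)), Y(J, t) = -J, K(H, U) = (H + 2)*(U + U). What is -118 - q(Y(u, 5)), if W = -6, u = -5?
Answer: -2597/22 ≈ -118.05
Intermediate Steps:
K(H, U) = 2*U*(2 + H) (K(H, U) = (2 + H)*(2*U) = 2*U*(2 + H))
q(R) = (-6 + R)/(-2 - 4*R) (q(R) = (R - 6)/(6 + 2*(-2)*(2 + R)) = (-6 + R)/(6 + (-8 - 4*R)) = (-6 + R)/(-2 - 4*R))
-118 - q(Y(u, 5)) = -118 - (6 - (-1)*(-5))/(2*(1 + 2*(-1*(-5)))) = -118 - (6 - 1*5)/(2*(1 + 2*5)) = -118 - (6 - 5)/(2*(1 + 10)) = -118 - 1/(2*11) = -118 - 1*1/22 = -118 - 1/22 = -2597/22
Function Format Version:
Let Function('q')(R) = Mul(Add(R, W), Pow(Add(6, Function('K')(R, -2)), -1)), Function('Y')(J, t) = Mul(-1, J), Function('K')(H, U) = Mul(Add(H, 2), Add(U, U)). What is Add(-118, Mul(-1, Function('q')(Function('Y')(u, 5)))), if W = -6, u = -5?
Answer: Rational(-2597, 22) ≈ -118.05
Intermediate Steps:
Function('K')(H, U) = Mul(2, U, Add(2, H)) (Function('K')(H, U) = Mul(Add(2, H), Mul(2, U)) = Mul(2, U, Add(2, H)))
Function('q')(R) = Mul(Pow(Add(-2, Mul(-4, R)), -1), Add(-6, R)) (Function('q')(R) = Mul(Add(R, -6), Pow(Add(6, Mul(2, -2, Add(2, R))), -1)) = Mul(Add(-6, R), Pow(Add(6, Add(-8, Mul(-4, R))), -1)) = Mul(Add(-6, R), Pow(Add(-2, Mul(-4, R)), -1)) = Mul(Pow(Add(-2, Mul(-4, R)), -1), Add(-6, R)))
Add(-118, Mul(-1, Function('q')(Function('Y')(u, 5)))) = Add(-118, Mul(-1, Mul(Rational(1, 2), Pow(Add(1, Mul(2, Mul(-1, -5))), -1), Add(6, Mul(-1, Mul(-1, -5)))))) = Add(-118, Mul(-1, Mul(Rational(1, 2), Pow(Add(1, Mul(2, 5)), -1), Add(6, Mul(-1, 5))))) = Add(-118, Mul(-1, Mul(Rational(1, 2), Pow(Add(1, 10), -1), Add(6, -5)))) = Add(-118, Mul(-1, Mul(Rational(1, 2), Pow(11, -1), 1))) = Add(-118, Mul(-1, Mul(Rational(1, 2), Rational(1, 11), 1))) = Add(-118, Mul(-1, Rational(1, 22))) = Add(-118, Rational(-1, 22)) = Rational(-2597, 22)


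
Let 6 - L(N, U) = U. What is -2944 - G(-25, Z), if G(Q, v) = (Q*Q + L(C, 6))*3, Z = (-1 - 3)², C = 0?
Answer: -4819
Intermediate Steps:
L(N, U) = 6 - U
Z = 16 (Z = (-4)² = 16)
G(Q, v) = 3*Q² (G(Q, v) = (Q*Q + (6 - 1*6))*3 = (Q² + (6 - 6))*3 = (Q² + 0)*3 = Q²*3 = 3*Q²)
-2944 - G(-25, Z) = -2944 - 3*(-25)² = -2944 - 3*625 = -2944 - 1*1875 = -2944 - 1875 = -4819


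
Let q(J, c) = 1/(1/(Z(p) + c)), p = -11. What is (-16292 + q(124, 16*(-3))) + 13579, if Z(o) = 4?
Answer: -2757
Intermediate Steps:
q(J, c) = 4 + c (q(J, c) = 1/(1/(4 + c)) = 4 + c)
(-16292 + q(124, 16*(-3))) + 13579 = (-16292 + (4 + 16*(-3))) + 13579 = (-16292 + (4 - 48)) + 13579 = (-16292 - 44) + 13579 = -16336 + 13579 = -2757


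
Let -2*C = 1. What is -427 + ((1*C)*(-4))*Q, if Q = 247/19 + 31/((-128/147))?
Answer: -30221/64 ≈ -472.20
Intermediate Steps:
C = -1/2 (C = -1/2*1 = -1/2 ≈ -0.50000)
Q = -2893/128 (Q = 247*(1/19) + 31/((-128*1/147)) = 13 + 31/(-128/147) = 13 + 31*(-147/128) = 13 - 4557/128 = -2893/128 ≈ -22.602)
-427 + ((1*C)*(-4))*Q = -427 + ((1*(-1/2))*(-4))*(-2893/128) = -427 - 1/2*(-4)*(-2893/128) = -427 + 2*(-2893/128) = -427 - 2893/64 = -30221/64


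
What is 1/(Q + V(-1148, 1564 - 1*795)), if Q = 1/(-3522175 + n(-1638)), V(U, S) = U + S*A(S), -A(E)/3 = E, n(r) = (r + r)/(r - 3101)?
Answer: -2384512007/4233059634699294 ≈ -5.6331e-7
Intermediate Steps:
n(r) = 2*r/(-3101 + r) (n(r) = (2*r)/(-3101 + r) = 2*r/(-3101 + r))
A(E) = -3*E
V(U, S) = U - 3*S**2 (V(U, S) = U + S*(-3*S) = U - 3*S**2)
Q = -677/2384512007 (Q = 1/(-3522175 + 2*(-1638)/(-3101 - 1638)) = 1/(-3522175 + 2*(-1638)/(-4739)) = 1/(-3522175 + 2*(-1638)*(-1/4739)) = 1/(-3522175 + 468/677) = 1/(-2384512007/677) = -677/2384512007 ≈ -2.8392e-7)
1/(Q + V(-1148, 1564 - 1*795)) = 1/(-677/2384512007 + (-1148 - 3*(1564 - 1*795)**2)) = 1/(-677/2384512007 + (-1148 - 3*(1564 - 795)**2)) = 1/(-677/2384512007 + (-1148 - 3*769**2)) = 1/(-677/2384512007 + (-1148 - 3*591361)) = 1/(-677/2384512007 + (-1148 - 1774083)) = 1/(-677/2384512007 - 1775231) = 1/(-4233059634699294/2384512007) = -2384512007/4233059634699294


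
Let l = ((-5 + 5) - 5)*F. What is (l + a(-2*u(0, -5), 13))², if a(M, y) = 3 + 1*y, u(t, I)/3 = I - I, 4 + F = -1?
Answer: 1681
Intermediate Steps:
F = -5 (F = -4 - 1 = -5)
u(t, I) = 0 (u(t, I) = 3*(I - I) = 3*0 = 0)
a(M, y) = 3 + y
l = 25 (l = ((-5 + 5) - 5)*(-5) = (0 - 5)*(-5) = -5*(-5) = 25)
(l + a(-2*u(0, -5), 13))² = (25 + (3 + 13))² = (25 + 16)² = 41² = 1681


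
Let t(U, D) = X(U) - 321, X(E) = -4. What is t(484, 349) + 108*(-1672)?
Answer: -180901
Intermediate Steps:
t(U, D) = -325 (t(U, D) = -4 - 321 = -325)
t(484, 349) + 108*(-1672) = -325 + 108*(-1672) = -325 - 180576 = -180901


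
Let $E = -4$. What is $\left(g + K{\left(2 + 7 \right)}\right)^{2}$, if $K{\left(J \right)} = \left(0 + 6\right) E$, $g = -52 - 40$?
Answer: $13456$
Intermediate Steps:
$g = -92$ ($g = -52 - 40 = -92$)
$K{\left(J \right)} = -24$ ($K{\left(J \right)} = \left(0 + 6\right) \left(-4\right) = 6 \left(-4\right) = -24$)
$\left(g + K{\left(2 + 7 \right)}\right)^{2} = \left(-92 - 24\right)^{2} = \left(-116\right)^{2} = 13456$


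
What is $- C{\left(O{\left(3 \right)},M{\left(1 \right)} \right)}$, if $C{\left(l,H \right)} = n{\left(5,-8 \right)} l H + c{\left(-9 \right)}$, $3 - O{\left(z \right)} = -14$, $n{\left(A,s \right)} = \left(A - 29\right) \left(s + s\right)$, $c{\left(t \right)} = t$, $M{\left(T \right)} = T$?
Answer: $-6519$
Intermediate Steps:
$n{\left(A,s \right)} = 2 s \left(-29 + A\right)$ ($n{\left(A,s \right)} = \left(-29 + A\right) 2 s = 2 s \left(-29 + A\right)$)
$O{\left(z \right)} = 17$ ($O{\left(z \right)} = 3 - -14 = 3 + 14 = 17$)
$C{\left(l,H \right)} = -9 + 384 H l$ ($C{\left(l,H \right)} = 2 \left(-8\right) \left(-29 + 5\right) l H - 9 = 2 \left(-8\right) \left(-24\right) l H - 9 = 384 l H - 9 = 384 H l - 9 = -9 + 384 H l$)
$- C{\left(O{\left(3 \right)},M{\left(1 \right)} \right)} = - (-9 + 384 \cdot 1 \cdot 17) = - (-9 + 6528) = \left(-1\right) 6519 = -6519$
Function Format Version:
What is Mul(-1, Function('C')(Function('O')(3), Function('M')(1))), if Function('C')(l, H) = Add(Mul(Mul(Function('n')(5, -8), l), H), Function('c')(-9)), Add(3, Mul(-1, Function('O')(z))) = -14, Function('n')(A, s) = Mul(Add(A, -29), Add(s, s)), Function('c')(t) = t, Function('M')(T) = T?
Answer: -6519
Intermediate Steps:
Function('n')(A, s) = Mul(2, s, Add(-29, A)) (Function('n')(A, s) = Mul(Add(-29, A), Mul(2, s)) = Mul(2, s, Add(-29, A)))
Function('O')(z) = 17 (Function('O')(z) = Add(3, Mul(-1, -14)) = Add(3, 14) = 17)
Function('C')(l, H) = Add(-9, Mul(384, H, l)) (Function('C')(l, H) = Add(Mul(Mul(Mul(2, -8, Add(-29, 5)), l), H), -9) = Add(Mul(Mul(Mul(2, -8, -24), l), H), -9) = Add(Mul(Mul(384, l), H), -9) = Add(Mul(384, H, l), -9) = Add(-9, Mul(384, H, l)))
Mul(-1, Function('C')(Function('O')(3), Function('M')(1))) = Mul(-1, Add(-9, Mul(384, 1, 17))) = Mul(-1, Add(-9, 6528)) = Mul(-1, 6519) = -6519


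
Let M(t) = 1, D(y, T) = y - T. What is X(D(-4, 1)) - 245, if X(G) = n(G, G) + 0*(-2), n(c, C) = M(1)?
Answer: -244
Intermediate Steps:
n(c, C) = 1
X(G) = 1 (X(G) = 1 + 0*(-2) = 1 + 0 = 1)
X(D(-4, 1)) - 245 = 1 - 245 = -244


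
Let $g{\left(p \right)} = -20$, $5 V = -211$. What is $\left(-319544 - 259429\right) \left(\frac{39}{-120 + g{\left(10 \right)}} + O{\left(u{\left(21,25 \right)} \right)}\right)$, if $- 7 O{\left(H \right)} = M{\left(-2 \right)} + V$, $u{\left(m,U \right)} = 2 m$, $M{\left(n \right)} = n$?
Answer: $- \frac{97846437}{28} \approx -3.4945 \cdot 10^{6}$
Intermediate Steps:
$V = - \frac{211}{5}$ ($V = \frac{1}{5} \left(-211\right) = - \frac{211}{5} \approx -42.2$)
$O{\left(H \right)} = \frac{221}{35}$ ($O{\left(H \right)} = - \frac{-2 - \frac{211}{5}}{7} = \left(- \frac{1}{7}\right) \left(- \frac{221}{5}\right) = \frac{221}{35}$)
$\left(-319544 - 259429\right) \left(\frac{39}{-120 + g{\left(10 \right)}} + O{\left(u{\left(21,25 \right)} \right)}\right) = \left(-319544 - 259429\right) \left(\frac{39}{-120 - 20} + \frac{221}{35}\right) = - 578973 \left(\frac{39}{-140} + \frac{221}{35}\right) = - 578973 \left(39 \left(- \frac{1}{140}\right) + \frac{221}{35}\right) = - 578973 \left(- \frac{39}{140} + \frac{221}{35}\right) = \left(-578973\right) \frac{169}{28} = - \frac{97846437}{28}$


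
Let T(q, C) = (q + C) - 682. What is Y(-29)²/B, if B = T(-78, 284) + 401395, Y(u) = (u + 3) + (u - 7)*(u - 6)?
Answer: 1522756/400919 ≈ 3.7982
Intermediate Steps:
T(q, C) = -682 + C + q (T(q, C) = (C + q) - 682 = -682 + C + q)
Y(u) = 3 + u + (-7 + u)*(-6 + u) (Y(u) = (3 + u) + (-7 + u)*(-6 + u) = 3 + u + (-7 + u)*(-6 + u))
B = 400919 (B = (-682 + 284 - 78) + 401395 = -476 + 401395 = 400919)
Y(-29)²/B = (45 + (-29)² - 12*(-29))²/400919 = (45 + 841 + 348)²*(1/400919) = 1234²*(1/400919) = 1522756*(1/400919) = 1522756/400919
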